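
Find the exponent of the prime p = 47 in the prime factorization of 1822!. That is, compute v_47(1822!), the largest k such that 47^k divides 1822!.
v_47(1822!) = 38

Legendre's formula: v_p(n!) = Σ_{k ≥ 1} ⌊n / p^k⌋. For p = 47, n = 1822, the terms are:
  ⌊1822/47^1⌋ = ⌊1822/47⌋ = 38
(the next term ⌊1822/47^2⌋ = 0, terminating the sum). Summing: v_47(1822!) = 38 = 38.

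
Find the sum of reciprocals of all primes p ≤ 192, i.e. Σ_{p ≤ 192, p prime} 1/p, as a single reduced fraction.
Σ 1/p = 1993491118321872720749042237885450777194444627325999952379378899379116158063/1030893141925860008499560888835674370998623848299590975192766715520279329390

π(192) = 43, so the primes ≤ 192 are [2, 3, 5, 7, 11, 13, 17, 19, 23, 29, 31, 37, 41, 43, 47, 53, 59, 61, 67, 71, 73, 79, 83, 89, 97, 101, 103, 107, 109, 113, 127, 131, 137, 139, 149, 151, 157, 163, 167, 173, 179, 181, 191]. Summing 1/p over these primes: 1993491118321872720749042237885450777194444627325999952379378899379116158063/1030893141925860008499560888835674370998623848299590975192766715520279329390 ≈ 1.9338. Mertens estimate ln ln(192) + 0.2615 ≈ 1.9212.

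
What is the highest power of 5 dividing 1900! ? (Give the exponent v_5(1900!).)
v_5(1900!) = 474

Legendre's formula: v_p(n!) = Σ_{k ≥ 1} ⌊n / p^k⌋. For p = 5, n = 1900, the terms are:
  ⌊1900/5^1⌋ = ⌊1900/5⌋ = 380
  ⌊1900/5^2⌋ = ⌊1900/25⌋ = 76
  ⌊1900/5^3⌋ = ⌊1900/125⌋ = 15
  ⌊1900/5^4⌋ = ⌊1900/625⌋ = 3
(the next term ⌊1900/5^5⌋ = 0, terminating the sum). Summing: v_5(1900!) = 380 + 76 + 15 + 3 = 474.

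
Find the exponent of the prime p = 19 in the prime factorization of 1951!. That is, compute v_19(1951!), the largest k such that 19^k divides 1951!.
v_19(1951!) = 107

Legendre's formula: v_p(n!) = Σ_{k ≥ 1} ⌊n / p^k⌋. For p = 19, n = 1951, the terms are:
  ⌊1951/19^1⌋ = ⌊1951/19⌋ = 102
  ⌊1951/19^2⌋ = ⌊1951/361⌋ = 5
(the next term ⌊1951/19^3⌋ = 0, terminating the sum). Summing: v_19(1951!) = 102 + 5 = 107.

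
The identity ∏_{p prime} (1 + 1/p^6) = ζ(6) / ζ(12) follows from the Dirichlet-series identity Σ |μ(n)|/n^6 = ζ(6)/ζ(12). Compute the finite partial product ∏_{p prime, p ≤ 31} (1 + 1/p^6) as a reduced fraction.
∏ = 27817995139941732182652708678753385001734002671757520/27350499395438163022926501194256392285250955967934357

The primes p ≤ 31 are [2, 3, 5, 7, 11, 13, 17, 19, 23, 29, 31]. For each, (1 + 1/p^6) = (p^6 + 1)/p^6. Multiplying these fractions over p ∈ [2, 3, 5, 7, 11, 13, 17, 19, 23, 29, 31] gives 27817995139941732182652708678753385001734002671757520/27350499395438163022926501194256392285250955967934357. (In the limit P → ∞ this tends to ζ(6)/ζ(12).)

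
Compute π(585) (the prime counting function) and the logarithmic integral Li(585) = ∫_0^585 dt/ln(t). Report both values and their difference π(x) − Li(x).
π(585) = 106;  Li(585) ≈ 115.30;  π(x) − Li(x) ≈ -9.30.

Direct count of primes ≤ 585 gives π(585) = 106. Numerical evaluation of the logarithmic integral gives Li(585) ≈ 115.30. The difference π(x) − Li(x) ≈ -9.30 is typically negative for small/moderate x (Li(x) overestimates), though Littlewood's theorem shows this sign changes infinitely often.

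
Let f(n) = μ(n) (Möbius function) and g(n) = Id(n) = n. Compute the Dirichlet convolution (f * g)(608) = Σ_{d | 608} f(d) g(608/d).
(μ * Id)(608) = 288

Divisors of 608: [1, 2, 4, 8, 16, 19, 32, 38, 76, 152, 304, 608]. For each d | 608:
  d = 1: μ(1) · Id(608/1) = 1 · 608 = 608
  d = 2: μ(2) · Id(608/2) = -1 · 304 = -304
  d = 4: μ(4) · Id(608/4) = 0 · 152 = 0
  d = 8: μ(8) · Id(608/8) = 0 · 76 = 0
  d = 16: μ(16) · Id(608/16) = 0 · 38 = 0
  d = 19: μ(19) · Id(608/19) = -1 · 32 = -32
  d = 32: μ(32) · Id(608/32) = 0 · 19 = 0
  d = 38: μ(38) · Id(608/38) = 1 · 16 = 16
  d = 76: μ(76) · Id(608/76) = 0 · 8 = 0
  d = 152: μ(152) · Id(608/152) = 0 · 4 = 0
  d = 304: μ(304) · Id(608/304) = 0 · 2 = 0
  d = 608: μ(608) · Id(608/608) = 0 · 1 = 0
Summing: (μ * Id)(608) = 608 + -304 + 0 + 0 + 0 + -32 + 0 + 16 + 0 + 0 + 0 + 0 = 288.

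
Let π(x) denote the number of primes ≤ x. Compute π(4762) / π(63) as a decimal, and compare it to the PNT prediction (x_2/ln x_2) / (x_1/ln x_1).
π(4762)/π(63) = 641/18 ≈ 35.6111;  PNT prediction ≈ 36.9807.

π(63) = 18 and π(4762) = 641, so π(4762)/π(63) ≈ 35.6111. The PNT-predicted ratio is (4762/ln(4762)) / (63/ln(63)) ≈ 36.9807. The two agree to within a few percent, as expected.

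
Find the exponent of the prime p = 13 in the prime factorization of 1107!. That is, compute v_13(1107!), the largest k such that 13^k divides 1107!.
v_13(1107!) = 91

Legendre's formula: v_p(n!) = Σ_{k ≥ 1} ⌊n / p^k⌋. For p = 13, n = 1107, the terms are:
  ⌊1107/13^1⌋ = ⌊1107/13⌋ = 85
  ⌊1107/13^2⌋ = ⌊1107/169⌋ = 6
(the next term ⌊1107/13^3⌋ = 0, terminating the sum). Summing: v_13(1107!) = 85 + 6 = 91.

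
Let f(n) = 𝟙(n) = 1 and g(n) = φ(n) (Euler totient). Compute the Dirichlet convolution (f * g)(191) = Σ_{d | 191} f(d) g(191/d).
(𝟙 * φ)(191) = 191

Divisors of 191: [1, 191]. For each d | 191:
  d = 1: 𝟙(1) · φ(191/1) = 1 · 190 = 190
  d = 191: 𝟙(191) · φ(191/191) = 1 · 1 = 1
Summing: (𝟙 * φ)(191) = 190 + 1 = 191.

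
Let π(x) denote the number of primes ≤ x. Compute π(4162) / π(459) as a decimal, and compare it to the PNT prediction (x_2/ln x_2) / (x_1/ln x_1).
π(4162)/π(459) = 573/88 ≈ 6.5114;  PNT prediction ≈ 6.6687.

π(459) = 88 and π(4162) = 573, so π(4162)/π(459) ≈ 6.5114. The PNT-predicted ratio is (4162/ln(4162)) / (459/ln(459)) ≈ 6.6687. The two agree to within a few percent, as expected.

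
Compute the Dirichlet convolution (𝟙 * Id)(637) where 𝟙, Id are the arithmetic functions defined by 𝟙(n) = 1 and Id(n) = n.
(𝟙 * Id)(637) = 798

Divisors of 637: [1, 7, 13, 49, 91, 637]. For each d | 637:
  d = 1: 𝟙(1) · Id(637/1) = 1 · 637 = 637
  d = 7: 𝟙(7) · Id(637/7) = 1 · 91 = 91
  d = 13: 𝟙(13) · Id(637/13) = 1 · 49 = 49
  d = 49: 𝟙(49) · Id(637/49) = 1 · 13 = 13
  d = 91: 𝟙(91) · Id(637/91) = 1 · 7 = 7
  d = 637: 𝟙(637) · Id(637/637) = 1 · 1 = 1
Summing: (𝟙 * Id)(637) = 637 + 91 + 49 + 13 + 7 + 1 = 798.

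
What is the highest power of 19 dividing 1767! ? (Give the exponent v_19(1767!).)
v_19(1767!) = 97

Legendre's formula: v_p(n!) = Σ_{k ≥ 1} ⌊n / p^k⌋. For p = 19, n = 1767, the terms are:
  ⌊1767/19^1⌋ = ⌊1767/19⌋ = 93
  ⌊1767/19^2⌋ = ⌊1767/361⌋ = 4
(the next term ⌊1767/19^3⌋ = 0, terminating the sum). Summing: v_19(1767!) = 93 + 4 = 97.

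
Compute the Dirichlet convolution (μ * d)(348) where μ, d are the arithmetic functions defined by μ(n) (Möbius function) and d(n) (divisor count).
(μ * d)(348) = 1

Divisors of 348: [1, 2, 3, 4, 6, 12, 29, 58, 87, 116, 174, 348]. For each d | 348:
  d = 1: μ(1) · d(348/1) = 1 · 12 = 12
  d = 2: μ(2) · d(348/2) = -1 · 8 = -8
  d = 3: μ(3) · d(348/3) = -1 · 6 = -6
  d = 4: μ(4) · d(348/4) = 0 · 4 = 0
  d = 6: μ(6) · d(348/6) = 1 · 4 = 4
  d = 12: μ(12) · d(348/12) = 0 · 2 = 0
  d = 29: μ(29) · d(348/29) = -1 · 6 = -6
  d = 58: μ(58) · d(348/58) = 1 · 4 = 4
  d = 87: μ(87) · d(348/87) = 1 · 3 = 3
  d = 116: μ(116) · d(348/116) = 0 · 2 = 0
  d = 174: μ(174) · d(348/174) = -1 · 2 = -2
  d = 348: μ(348) · d(348/348) = 0 · 1 = 0
Summing: (μ * d)(348) = 12 + -8 + -6 + 0 + 4 + 0 + -6 + 4 + 3 + 0 + -2 + 0 = 1.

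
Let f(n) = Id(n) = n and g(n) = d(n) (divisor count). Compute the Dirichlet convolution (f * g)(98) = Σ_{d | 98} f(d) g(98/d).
(Id * d)(98) = 264

Divisors of 98: [1, 2, 7, 14, 49, 98]. For each d | 98:
  d = 1: Id(1) · d(98/1) = 1 · 6 = 6
  d = 2: Id(2) · d(98/2) = 2 · 3 = 6
  d = 7: Id(7) · d(98/7) = 7 · 4 = 28
  d = 14: Id(14) · d(98/14) = 14 · 2 = 28
  d = 49: Id(49) · d(98/49) = 49 · 2 = 98
  d = 98: Id(98) · d(98/98) = 98 · 1 = 98
Summing: (Id * d)(98) = 6 + 6 + 28 + 28 + 98 + 98 = 264.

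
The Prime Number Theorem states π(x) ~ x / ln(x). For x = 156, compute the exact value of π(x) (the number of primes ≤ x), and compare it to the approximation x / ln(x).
π(156) = 36;  x/ln(x) ≈ 30.89;  relative error ≈ 14.19%.

Directly count primes up to 156: π(156) = 36. The PNT approximation gives 156/ln(156) ≈ 156/5.04986 ≈ 30.89. Relative error (π(x) − x/ln(x)) / π(x) ≈ 14.19%; the approximation is known to undercount slightly (Li(x) is a better estimate).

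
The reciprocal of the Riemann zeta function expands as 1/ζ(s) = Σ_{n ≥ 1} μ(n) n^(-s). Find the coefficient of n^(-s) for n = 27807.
μ(27807) = 1

Factor n = 27807 = 3 · 13 · 23 · 31. μ(n) = 0 if any exponent ≥ 2 (not squarefree); otherwise μ(n) = (−1)^{ω(n)} where ω(n) is the number of distinct prime factors. Applying: μ(27807) = 1.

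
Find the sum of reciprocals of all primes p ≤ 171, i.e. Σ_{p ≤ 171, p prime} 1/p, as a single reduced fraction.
Σ 1/p = 1840793455149223796977553240989608507934961889604586193282330007699/962947420735983927056946215901134429196419130606213075415963491270

π(171) = 39, so the primes ≤ 171 are [2, 3, 5, 7, 11, 13, 17, 19, 23, 29, 31, 37, 41, 43, 47, 53, 59, 61, 67, 71, 73, 79, 83, 89, 97, 101, 103, 107, 109, 113, 127, 131, 137, 139, 149, 151, 157, 163, 167]. Summing 1/p over these primes: 1840793455149223796977553240989608507934961889604586193282330007699/962947420735983927056946215901134429196419130606213075415963491270 ≈ 1.9116. Mertens estimate ln ln(171) + 0.2615 ≈ 1.8989.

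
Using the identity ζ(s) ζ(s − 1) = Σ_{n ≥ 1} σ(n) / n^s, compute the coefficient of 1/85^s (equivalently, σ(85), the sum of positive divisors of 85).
σ(85) = 108

In the product (Σ m^0/m^s)(Σ k / k^s) = Σ (Σ_{d | n} d) / n^s, the coefficient of 1/n^s is σ(n) = Σ_{d | n} d. For n = 85, divisors are [1, 5, 17, 85]; summing: σ(85) = 108.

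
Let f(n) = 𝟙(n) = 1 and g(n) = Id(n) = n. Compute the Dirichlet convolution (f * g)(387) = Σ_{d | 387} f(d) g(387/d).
(𝟙 * Id)(387) = 572

Divisors of 387: [1, 3, 9, 43, 129, 387]. For each d | 387:
  d = 1: 𝟙(1) · Id(387/1) = 1 · 387 = 387
  d = 3: 𝟙(3) · Id(387/3) = 1 · 129 = 129
  d = 9: 𝟙(9) · Id(387/9) = 1 · 43 = 43
  d = 43: 𝟙(43) · Id(387/43) = 1 · 9 = 9
  d = 129: 𝟙(129) · Id(387/129) = 1 · 3 = 3
  d = 387: 𝟙(387) · Id(387/387) = 1 · 1 = 1
Summing: (𝟙 * Id)(387) = 387 + 129 + 43 + 9 + 3 + 1 = 572.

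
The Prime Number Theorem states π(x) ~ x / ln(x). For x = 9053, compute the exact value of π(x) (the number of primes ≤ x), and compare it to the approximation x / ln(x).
π(9053) = 1125;  x/ln(x) ≈ 993.65;  relative error ≈ 11.68%.

Directly count primes up to 9053: π(9053) = 1125. The PNT approximation gives 9053/ln(9053) ≈ 9053/9.11085 ≈ 993.65. Relative error (π(x) − x/ln(x)) / π(x) ≈ 11.68%; the approximation is known to undercount slightly (Li(x) is a better estimate).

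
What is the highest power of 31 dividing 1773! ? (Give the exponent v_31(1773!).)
v_31(1773!) = 58

Legendre's formula: v_p(n!) = Σ_{k ≥ 1} ⌊n / p^k⌋. For p = 31, n = 1773, the terms are:
  ⌊1773/31^1⌋ = ⌊1773/31⌋ = 57
  ⌊1773/31^2⌋ = ⌊1773/961⌋ = 1
(the next term ⌊1773/31^3⌋ = 0, terminating the sum). Summing: v_31(1773!) = 57 + 1 = 58.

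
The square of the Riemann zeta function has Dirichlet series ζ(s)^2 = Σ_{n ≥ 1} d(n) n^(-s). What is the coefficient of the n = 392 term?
d(392) = 12

ζ(s)^2 = (Σ 1/m^s)(Σ 1/k^s). The coefficient of 1/n^s in the product is the number of ordered pairs (m, k) with mk = n, which equals d(n). For n = 392, divisors are [1, 2, 4, 7, 8, 14, 28, 49, 56, 98, 196, 392], so d(392) = 12.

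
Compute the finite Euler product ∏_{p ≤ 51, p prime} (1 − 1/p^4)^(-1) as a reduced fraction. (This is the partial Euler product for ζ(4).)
∏ = 65572203587643632473857746546522240898588901/60584710506150227098341885345792000000000000

The primes p ≤ 51 are [2, 3, 5, 7, 11, 13, 17, 19, 23, 29, 31, 37, 41, 43, 47]. For each prime, (1 − 1/p^4)^(-1) = p^4 / (p^4 − 1). The product is (1 − 1/2^4)^(-1), (1 − 1/3^4)^(-1), (1 − 1/5^4)^(-1), (1 − 1/7^4)^(-1), (1 − 1/11^4)^(-1), (1 − 1/13^4)^(-1), (1 − 1/17^4)^(-1), (1 − 1/19^4)^(-1), (1 − 1/23^4)^(-1), (1 − 1/29^4)^(-1), (1 − 1/31^4)^(-1), (1 − 1/37^4)^(-1), (1 − 1/41^4)^(-1), (1 − 1/43^4)^(-1), (1 − 1/47^4)^(-1) = ∏ p^4 / (p^4 − 1) = 65572203587643632473857746546522240898588901/60584710506150227098341885345792000000000000.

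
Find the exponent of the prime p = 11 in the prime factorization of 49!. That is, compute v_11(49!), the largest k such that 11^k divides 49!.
v_11(49!) = 4

Legendre's formula: v_p(n!) = Σ_{k ≥ 1} ⌊n / p^k⌋. For p = 11, n = 49, the terms are:
  ⌊49/11^1⌋ = ⌊49/11⌋ = 4
(the next term ⌊49/11^2⌋ = 0, terminating the sum). Summing: v_11(49!) = 4 = 4.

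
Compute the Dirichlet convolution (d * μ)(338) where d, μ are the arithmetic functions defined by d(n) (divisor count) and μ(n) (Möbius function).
(d * μ)(338) = 1

Divisors of 338: [1, 2, 13, 26, 169, 338]. For each d | 338:
  d = 1: d(1) · μ(338/1) = 1 · 0 = 0
  d = 2: d(2) · μ(338/2) = 2 · 0 = 0
  d = 13: d(13) · μ(338/13) = 2 · 1 = 2
  d = 26: d(26) · μ(338/26) = 4 · -1 = -4
  d = 169: d(169) · μ(338/169) = 3 · -1 = -3
  d = 338: d(338) · μ(338/338) = 6 · 1 = 6
Summing: (d * μ)(338) = 0 + 0 + 2 + -4 + -3 + 6 = 1.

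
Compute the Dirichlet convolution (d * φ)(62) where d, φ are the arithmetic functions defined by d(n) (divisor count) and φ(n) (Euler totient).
(d * φ)(62) = 96

Divisors of 62: [1, 2, 31, 62]. For each d | 62:
  d = 1: d(1) · φ(62/1) = 1 · 30 = 30
  d = 2: d(2) · φ(62/2) = 2 · 30 = 60
  d = 31: d(31) · φ(62/31) = 2 · 1 = 2
  d = 62: d(62) · φ(62/62) = 4 · 1 = 4
Summing: (d * φ)(62) = 30 + 60 + 2 + 4 = 96.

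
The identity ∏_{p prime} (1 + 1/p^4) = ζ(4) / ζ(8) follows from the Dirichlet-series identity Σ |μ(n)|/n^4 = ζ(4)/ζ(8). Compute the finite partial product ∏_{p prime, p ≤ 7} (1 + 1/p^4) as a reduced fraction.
∏ = 262011361/243101250

The primes p ≤ 7 are [2, 3, 5, 7]. For each, (1 + 1/p^4) = (p^4 + 1)/p^4. Multiplying these fractions over p ∈ [2, 3, 5, 7] gives 262011361/243101250. (In the limit P → ∞ this tends to ζ(4)/ζ(8).)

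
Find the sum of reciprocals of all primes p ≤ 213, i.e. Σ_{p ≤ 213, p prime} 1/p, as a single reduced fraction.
Σ 1/p = 3215488142498485484492183158345029261034221047849345857469577412562094716564064084247/1645783550795210387735581011435590727981167322669649249414629852197255934130751870910

π(213) = 47, so the primes ≤ 213 are [2, 3, 5, 7, 11, 13, 17, 19, 23, 29, 31, 37, 41, 43, 47, 53, 59, 61, 67, 71, 73, 79, 83, 89, 97, 101, 103, 107, 109, 113, 127, 131, 137, 139, 149, 151, 157, 163, 167, 173, 179, 181, 191, 193, 197, 199, 211]. Summing 1/p over these primes: 3215488142498485484492183158345029261034221047849345857469577412562094716564064084247/1645783550795210387735581011435590727981167322669649249414629852197255934130751870910 ≈ 1.9538. Mertens estimate ln ln(213) + 0.2615 ≈ 1.9407.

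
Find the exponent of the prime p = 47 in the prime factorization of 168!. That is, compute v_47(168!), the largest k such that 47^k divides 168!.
v_47(168!) = 3

Legendre's formula: v_p(n!) = Σ_{k ≥ 1} ⌊n / p^k⌋. For p = 47, n = 168, the terms are:
  ⌊168/47^1⌋ = ⌊168/47⌋ = 3
(the next term ⌊168/47^2⌋ = 0, terminating the sum). Summing: v_47(168!) = 3 = 3.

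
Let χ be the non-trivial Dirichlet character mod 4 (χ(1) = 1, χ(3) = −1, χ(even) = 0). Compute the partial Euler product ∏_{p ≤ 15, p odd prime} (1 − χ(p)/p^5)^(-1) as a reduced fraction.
∏ = 700807599951834375/703510729567397888

The odd primes p ≤ 15 are [3, 5, 7, 11, 13]. For each, χ(p) = 1 if p ≡ 1 mod 4, χ(p) = −1 if p ≡ 3 mod 4. Taking (1 − χ(p)/p^5)^(-1) = p^5/(p^5 − χ(p)): (1 − (-1)/3^5)^(-1) · (1 − (1)/5^5)^(-1) · (1 − (-1)/7^5)^(-1) · (1 − (-1)/11^5)^(-1) · (1 − (1)/13^5)^(-1) = 700807599951834375/703510729567397888.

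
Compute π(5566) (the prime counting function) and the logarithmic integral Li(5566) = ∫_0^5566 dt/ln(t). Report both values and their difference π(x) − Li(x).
π(5566) = 734;  Li(5566) ≈ 750.31;  π(x) − Li(x) ≈ -16.31.

Direct count of primes ≤ 5566 gives π(5566) = 734. Numerical evaluation of the logarithmic integral gives Li(5566) ≈ 750.31. The difference π(x) − Li(x) ≈ -16.31 is typically negative for small/moderate x (Li(x) overestimates), though Littlewood's theorem shows this sign changes infinitely often.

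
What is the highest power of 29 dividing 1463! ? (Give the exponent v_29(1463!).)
v_29(1463!) = 51

Legendre's formula: v_p(n!) = Σ_{k ≥ 1} ⌊n / p^k⌋. For p = 29, n = 1463, the terms are:
  ⌊1463/29^1⌋ = ⌊1463/29⌋ = 50
  ⌊1463/29^2⌋ = ⌊1463/841⌋ = 1
(the next term ⌊1463/29^3⌋ = 0, terminating the sum). Summing: v_29(1463!) = 50 + 1 = 51.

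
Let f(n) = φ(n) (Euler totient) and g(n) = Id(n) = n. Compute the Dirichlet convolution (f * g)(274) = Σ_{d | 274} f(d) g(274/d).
(φ * Id)(274) = 819

Divisors of 274: [1, 2, 137, 274]. For each d | 274:
  d = 1: φ(1) · Id(274/1) = 1 · 274 = 274
  d = 2: φ(2) · Id(274/2) = 1 · 137 = 137
  d = 137: φ(137) · Id(274/137) = 136 · 2 = 272
  d = 274: φ(274) · Id(274/274) = 136 · 1 = 136
Summing: (φ * Id)(274) = 274 + 137 + 272 + 136 = 819.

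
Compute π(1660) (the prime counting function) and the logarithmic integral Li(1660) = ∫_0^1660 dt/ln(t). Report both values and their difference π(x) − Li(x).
π(1660) = 260;  Li(1660) ≈ 269.54;  π(x) − Li(x) ≈ -9.54.

Direct count of primes ≤ 1660 gives π(1660) = 260. Numerical evaluation of the logarithmic integral gives Li(1660) ≈ 269.54. The difference π(x) − Li(x) ≈ -9.54 is typically negative for small/moderate x (Li(x) overestimates), though Littlewood's theorem shows this sign changes infinitely often.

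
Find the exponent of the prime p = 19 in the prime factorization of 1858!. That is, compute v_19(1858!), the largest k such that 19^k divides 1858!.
v_19(1858!) = 102

Legendre's formula: v_p(n!) = Σ_{k ≥ 1} ⌊n / p^k⌋. For p = 19, n = 1858, the terms are:
  ⌊1858/19^1⌋ = ⌊1858/19⌋ = 97
  ⌊1858/19^2⌋ = ⌊1858/361⌋ = 5
(the next term ⌊1858/19^3⌋ = 0, terminating the sum). Summing: v_19(1858!) = 97 + 5 = 102.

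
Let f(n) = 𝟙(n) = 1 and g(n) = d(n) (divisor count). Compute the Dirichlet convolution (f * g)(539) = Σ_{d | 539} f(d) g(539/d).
(𝟙 * d)(539) = 18

Divisors of 539: [1, 7, 11, 49, 77, 539]. For each d | 539:
  d = 1: 𝟙(1) · d(539/1) = 1 · 6 = 6
  d = 7: 𝟙(7) · d(539/7) = 1 · 4 = 4
  d = 11: 𝟙(11) · d(539/11) = 1 · 3 = 3
  d = 49: 𝟙(49) · d(539/49) = 1 · 2 = 2
  d = 77: 𝟙(77) · d(539/77) = 1 · 2 = 2
  d = 539: 𝟙(539) · d(539/539) = 1 · 1 = 1
Summing: (𝟙 * d)(539) = 6 + 4 + 3 + 2 + 2 + 1 = 18.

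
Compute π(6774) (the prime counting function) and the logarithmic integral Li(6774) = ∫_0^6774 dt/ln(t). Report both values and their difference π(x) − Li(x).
π(6774) = 871;  Li(6774) ≈ 888.76;  π(x) − Li(x) ≈ -17.76.

Direct count of primes ≤ 6774 gives π(6774) = 871. Numerical evaluation of the logarithmic integral gives Li(6774) ≈ 888.76. The difference π(x) − Li(x) ≈ -17.76 is typically negative for small/moderate x (Li(x) overestimates), though Littlewood's theorem shows this sign changes infinitely often.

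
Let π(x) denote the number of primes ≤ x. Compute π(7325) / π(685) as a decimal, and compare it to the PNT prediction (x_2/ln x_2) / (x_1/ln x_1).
π(7325)/π(685) = 933/124 ≈ 7.5242;  PNT prediction ≈ 7.8460.

π(685) = 124 and π(7325) = 933, so π(7325)/π(685) ≈ 7.5242. The PNT-predicted ratio is (7325/ln(7325)) / (685/ln(685)) ≈ 7.8460. The two agree to within a few percent, as expected.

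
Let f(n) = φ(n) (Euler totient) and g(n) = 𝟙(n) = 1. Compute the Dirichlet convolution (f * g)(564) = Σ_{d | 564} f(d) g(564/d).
(φ * 𝟙)(564) = 564

Divisors of 564: [1, 2, 3, 4, 6, 12, 47, 94, 141, 188, 282, 564]. For each d | 564:
  d = 1: φ(1) · 𝟙(564/1) = 1 · 1 = 1
  d = 2: φ(2) · 𝟙(564/2) = 1 · 1 = 1
  d = 3: φ(3) · 𝟙(564/3) = 2 · 1 = 2
  d = 4: φ(4) · 𝟙(564/4) = 2 · 1 = 2
  d = 6: φ(6) · 𝟙(564/6) = 2 · 1 = 2
  d = 12: φ(12) · 𝟙(564/12) = 4 · 1 = 4
  d = 47: φ(47) · 𝟙(564/47) = 46 · 1 = 46
  d = 94: φ(94) · 𝟙(564/94) = 46 · 1 = 46
  d = 141: φ(141) · 𝟙(564/141) = 92 · 1 = 92
  d = 188: φ(188) · 𝟙(564/188) = 92 · 1 = 92
  d = 282: φ(282) · 𝟙(564/282) = 92 · 1 = 92
  d = 564: φ(564) · 𝟙(564/564) = 184 · 1 = 184
Summing: (φ * 𝟙)(564) = 1 + 1 + 2 + 2 + 2 + 4 + 46 + 46 + 92 + 92 + 92 + 184 = 564.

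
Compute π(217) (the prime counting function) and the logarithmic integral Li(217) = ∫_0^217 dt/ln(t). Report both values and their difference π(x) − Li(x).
π(217) = 47;  Li(217) ≈ 53.38;  π(x) − Li(x) ≈ -6.38.

Direct count of primes ≤ 217 gives π(217) = 47. Numerical evaluation of the logarithmic integral gives Li(217) ≈ 53.38. The difference π(x) − Li(x) ≈ -6.38 is typically negative for small/moderate x (Li(x) overestimates), though Littlewood's theorem shows this sign changes infinitely often.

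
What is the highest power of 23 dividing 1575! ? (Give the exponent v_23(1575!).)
v_23(1575!) = 70

Legendre's formula: v_p(n!) = Σ_{k ≥ 1} ⌊n / p^k⌋. For p = 23, n = 1575, the terms are:
  ⌊1575/23^1⌋ = ⌊1575/23⌋ = 68
  ⌊1575/23^2⌋ = ⌊1575/529⌋ = 2
(the next term ⌊1575/23^3⌋ = 0, terminating the sum). Summing: v_23(1575!) = 68 + 2 = 70.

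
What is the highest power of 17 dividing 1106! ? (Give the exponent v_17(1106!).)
v_17(1106!) = 68

Legendre's formula: v_p(n!) = Σ_{k ≥ 1} ⌊n / p^k⌋. For p = 17, n = 1106, the terms are:
  ⌊1106/17^1⌋ = ⌊1106/17⌋ = 65
  ⌊1106/17^2⌋ = ⌊1106/289⌋ = 3
(the next term ⌊1106/17^3⌋ = 0, terminating the sum). Summing: v_17(1106!) = 65 + 3 = 68.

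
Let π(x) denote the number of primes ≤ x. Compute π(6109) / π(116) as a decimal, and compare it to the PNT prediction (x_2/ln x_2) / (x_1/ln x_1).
π(6109)/π(116) = 796/30 ≈ 26.5333;  PNT prediction ≈ 28.7171.

π(116) = 30 and π(6109) = 796, so π(6109)/π(116) ≈ 26.5333. The PNT-predicted ratio is (6109/ln(6109)) / (116/ln(116)) ≈ 28.7171. The two agree to within a few percent, as expected.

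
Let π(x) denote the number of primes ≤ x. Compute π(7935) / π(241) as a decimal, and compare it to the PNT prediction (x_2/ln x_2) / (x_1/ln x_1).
π(7935)/π(241) = 1002/53 ≈ 18.9057;  PNT prediction ≈ 20.1122.

π(241) = 53 and π(7935) = 1002, so π(7935)/π(241) ≈ 18.9057. The PNT-predicted ratio is (7935/ln(7935)) / (241/ln(241)) ≈ 20.1122. The two agree to within a few percent, as expected.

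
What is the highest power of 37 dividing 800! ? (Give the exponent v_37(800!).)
v_37(800!) = 21

Legendre's formula: v_p(n!) = Σ_{k ≥ 1} ⌊n / p^k⌋. For p = 37, n = 800, the terms are:
  ⌊800/37^1⌋ = ⌊800/37⌋ = 21
(the next term ⌊800/37^2⌋ = 0, terminating the sum). Summing: v_37(800!) = 21 = 21.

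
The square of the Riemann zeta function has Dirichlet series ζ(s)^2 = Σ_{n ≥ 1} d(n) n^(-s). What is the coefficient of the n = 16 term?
d(16) = 5

ζ(s)^2 = (Σ 1/m^s)(Σ 1/k^s). The coefficient of 1/n^s in the product is the number of ordered pairs (m, k) with mk = n, which equals d(n). For n = 16, divisors are [1, 2, 4, 8, 16], so d(16) = 5.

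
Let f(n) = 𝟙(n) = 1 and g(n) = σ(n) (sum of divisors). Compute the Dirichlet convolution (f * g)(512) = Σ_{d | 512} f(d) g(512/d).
(𝟙 * σ)(512) = 2036

Divisors of 512: [1, 2, 4, 8, 16, 32, 64, 128, 256, 512]. For each d | 512:
  d = 1: 𝟙(1) · σ(512/1) = 1 · 1023 = 1023
  d = 2: 𝟙(2) · σ(512/2) = 1 · 511 = 511
  d = 4: 𝟙(4) · σ(512/4) = 1 · 255 = 255
  d = 8: 𝟙(8) · σ(512/8) = 1 · 127 = 127
  d = 16: 𝟙(16) · σ(512/16) = 1 · 63 = 63
  d = 32: 𝟙(32) · σ(512/32) = 1 · 31 = 31
  d = 64: 𝟙(64) · σ(512/64) = 1 · 15 = 15
  d = 128: 𝟙(128) · σ(512/128) = 1 · 7 = 7
  d = 256: 𝟙(256) · σ(512/256) = 1 · 3 = 3
  d = 512: 𝟙(512) · σ(512/512) = 1 · 1 = 1
Summing: (𝟙 * σ)(512) = 1023 + 511 + 255 + 127 + 63 + 31 + 15 + 7 + 3 + 1 = 2036.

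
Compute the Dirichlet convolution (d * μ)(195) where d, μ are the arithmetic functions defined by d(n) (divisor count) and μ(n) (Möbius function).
(d * μ)(195) = 1

Divisors of 195: [1, 3, 5, 13, 15, 39, 65, 195]. For each d | 195:
  d = 1: d(1) · μ(195/1) = 1 · -1 = -1
  d = 3: d(3) · μ(195/3) = 2 · 1 = 2
  d = 5: d(5) · μ(195/5) = 2 · 1 = 2
  d = 13: d(13) · μ(195/13) = 2 · 1 = 2
  d = 15: d(15) · μ(195/15) = 4 · -1 = -4
  d = 39: d(39) · μ(195/39) = 4 · -1 = -4
  d = 65: d(65) · μ(195/65) = 4 · -1 = -4
  d = 195: d(195) · μ(195/195) = 8 · 1 = 8
Summing: (d * μ)(195) = -1 + 2 + 2 + 2 + -4 + -4 + -4 + 8 = 1.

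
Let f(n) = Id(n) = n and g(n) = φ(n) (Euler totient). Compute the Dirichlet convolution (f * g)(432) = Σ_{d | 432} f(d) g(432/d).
(Id * φ)(432) = 3888

Divisors of 432: [1, 2, 3, 4, 6, 8, 9, 12, 16, 18, 24, 27, 36, 48, 54, 72, 108, 144, 216, 432]. For each d | 432:
  d = 1: Id(1) · φ(432/1) = 1 · 144 = 144
  d = 2: Id(2) · φ(432/2) = 2 · 72 = 144
  d = 3: Id(3) · φ(432/3) = 3 · 48 = 144
  d = 4: Id(4) · φ(432/4) = 4 · 36 = 144
  d = 6: Id(6) · φ(432/6) = 6 · 24 = 144
  d = 8: Id(8) · φ(432/8) = 8 · 18 = 144
  d = 9: Id(9) · φ(432/9) = 9 · 16 = 144
  d = 12: Id(12) · φ(432/12) = 12 · 12 = 144
  d = 16: Id(16) · φ(432/16) = 16 · 18 = 288
  d = 18: Id(18) · φ(432/18) = 18 · 8 = 144
  d = 24: Id(24) · φ(432/24) = 24 · 6 = 144
  d = 27: Id(27) · φ(432/27) = 27 · 8 = 216
  d = 36: Id(36) · φ(432/36) = 36 · 4 = 144
  d = 48: Id(48) · φ(432/48) = 48 · 6 = 288
  d = 54: Id(54) · φ(432/54) = 54 · 4 = 216
  d = 72: Id(72) · φ(432/72) = 72 · 2 = 144
  d = 108: Id(108) · φ(432/108) = 108 · 2 = 216
  d = 144: Id(144) · φ(432/144) = 144 · 2 = 288
  d = 216: Id(216) · φ(432/216) = 216 · 1 = 216
  d = 432: Id(432) · φ(432/432) = 432 · 1 = 432
Summing: (Id * φ)(432) = 144 + 144 + 144 + 144 + 144 + 144 + 144 + 144 + 288 + 144 + 144 + 216 + 144 + 288 + 216 + 144 + 216 + 288 + 216 + 432 = 3888.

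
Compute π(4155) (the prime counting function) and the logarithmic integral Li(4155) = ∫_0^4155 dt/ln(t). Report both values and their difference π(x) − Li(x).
π(4155) = 571;  Li(4155) ≈ 584.01;  π(x) − Li(x) ≈ -13.01.

Direct count of primes ≤ 4155 gives π(4155) = 571. Numerical evaluation of the logarithmic integral gives Li(4155) ≈ 584.01. The difference π(x) − Li(x) ≈ -13.01 is typically negative for small/moderate x (Li(x) overestimates), though Littlewood's theorem shows this sign changes infinitely often.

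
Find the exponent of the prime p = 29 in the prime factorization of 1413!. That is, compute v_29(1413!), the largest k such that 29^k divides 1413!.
v_29(1413!) = 49

Legendre's formula: v_p(n!) = Σ_{k ≥ 1} ⌊n / p^k⌋. For p = 29, n = 1413, the terms are:
  ⌊1413/29^1⌋ = ⌊1413/29⌋ = 48
  ⌊1413/29^2⌋ = ⌊1413/841⌋ = 1
(the next term ⌊1413/29^3⌋ = 0, terminating the sum). Summing: v_29(1413!) = 48 + 1 = 49.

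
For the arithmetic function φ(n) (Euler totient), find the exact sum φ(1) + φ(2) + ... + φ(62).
Σ_{n ≤ 62} φ(n) = 1192

Compute φ(n) for each 1 ≤ n ≤ 62: φ(1) = 1, φ(2) = 1, φ(3) = 2, φ(4) = 2, φ(5) = 4, φ(6) = 2, φ(7) = 6, φ(8) = 4, φ(9) = 6, φ(10) = 4, φ(11) = 10, φ(12) = 4, φ(13) = 12, φ(14) = 6, φ(15) = 8, φ(16) = 8, φ(17) = 16, φ(18) = 6, φ(19) = 18, φ(20) = 8, φ(21) = 12, φ(22) = 10, φ(23) = 22, φ(24) = 8, φ(25) = 20, φ(26) = 12, φ(27) = 18, φ(28) = 12, φ(29) = 28, φ(30) = 8, φ(31) = 30, φ(32) = 16, φ(33) = 20, φ(34) = 16, φ(35) = 24, φ(36) = 12, φ(37) = 36, φ(38) = 18, φ(39) = 24, φ(40) = 16, φ(41) = 40, φ(42) = 12, φ(43) = 42, φ(44) = 20, φ(45) = 24, φ(46) = 22, φ(47) = 46, φ(48) = 16, φ(49) = 42, φ(50) = 20, φ(51) = 32, φ(52) = 24, φ(53) = 52, φ(54) = 18, φ(55) = 40, φ(56) = 24, φ(57) = 36, φ(58) = 28, φ(59) = 58, φ(60) = 16, φ(61) = 60, φ(62) = 30. Summing all 62 values: 1192. (Average order: Σ_{n ≤ x} φ(n) ~ (3/π²) x². For x = 62, (3/π²)·62² ≈ 1168.44.)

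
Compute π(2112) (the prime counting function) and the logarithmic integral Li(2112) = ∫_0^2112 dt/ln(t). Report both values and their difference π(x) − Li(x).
π(2112) = 318;  Li(2112) ≈ 329.49;  π(x) − Li(x) ≈ -11.49.

Direct count of primes ≤ 2112 gives π(2112) = 318. Numerical evaluation of the logarithmic integral gives Li(2112) ≈ 329.49. The difference π(x) − Li(x) ≈ -11.49 is typically negative for small/moderate x (Li(x) overestimates), though Littlewood's theorem shows this sign changes infinitely often.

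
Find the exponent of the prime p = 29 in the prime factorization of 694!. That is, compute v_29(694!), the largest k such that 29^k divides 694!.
v_29(694!) = 23

Legendre's formula: v_p(n!) = Σ_{k ≥ 1} ⌊n / p^k⌋. For p = 29, n = 694, the terms are:
  ⌊694/29^1⌋ = ⌊694/29⌋ = 23
(the next term ⌊694/29^2⌋ = 0, terminating the sum). Summing: v_29(694!) = 23 = 23.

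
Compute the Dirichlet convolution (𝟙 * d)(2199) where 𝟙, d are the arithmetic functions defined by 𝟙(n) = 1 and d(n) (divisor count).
(𝟙 * d)(2199) = 9

Divisors of 2199: [1, 3, 733, 2199]. For each d | 2199:
  d = 1: 𝟙(1) · d(2199/1) = 1 · 4 = 4
  d = 3: 𝟙(3) · d(2199/3) = 1 · 2 = 2
  d = 733: 𝟙(733) · d(2199/733) = 1 · 2 = 2
  d = 2199: 𝟙(2199) · d(2199/2199) = 1 · 1 = 1
Summing: (𝟙 * d)(2199) = 4 + 2 + 2 + 1 = 9.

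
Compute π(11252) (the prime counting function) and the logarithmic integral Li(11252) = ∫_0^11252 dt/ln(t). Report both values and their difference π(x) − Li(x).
π(11252) = 1360;  Li(11252) ≈ 1381.19;  π(x) − Li(x) ≈ -21.19.

Direct count of primes ≤ 11252 gives π(11252) = 1360. Numerical evaluation of the logarithmic integral gives Li(11252) ≈ 1381.19. The difference π(x) − Li(x) ≈ -21.19 is typically negative for small/moderate x (Li(x) overestimates), though Littlewood's theorem shows this sign changes infinitely often.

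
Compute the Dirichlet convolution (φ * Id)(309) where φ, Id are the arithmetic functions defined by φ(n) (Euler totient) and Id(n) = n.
(φ * Id)(309) = 1025

Divisors of 309: [1, 3, 103, 309]. For each d | 309:
  d = 1: φ(1) · Id(309/1) = 1 · 309 = 309
  d = 3: φ(3) · Id(309/3) = 2 · 103 = 206
  d = 103: φ(103) · Id(309/103) = 102 · 3 = 306
  d = 309: φ(309) · Id(309/309) = 204 · 1 = 204
Summing: (φ * Id)(309) = 309 + 206 + 306 + 204 = 1025.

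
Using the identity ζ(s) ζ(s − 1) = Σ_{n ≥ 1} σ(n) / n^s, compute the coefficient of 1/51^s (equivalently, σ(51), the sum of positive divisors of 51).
σ(51) = 72

In the product (Σ m^0/m^s)(Σ k / k^s) = Σ (Σ_{d | n} d) / n^s, the coefficient of 1/n^s is σ(n) = Σ_{d | n} d. For n = 51, divisors are [1, 3, 17, 51]; summing: σ(51) = 72.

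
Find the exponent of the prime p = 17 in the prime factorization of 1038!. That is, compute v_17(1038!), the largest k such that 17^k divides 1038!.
v_17(1038!) = 64

Legendre's formula: v_p(n!) = Σ_{k ≥ 1} ⌊n / p^k⌋. For p = 17, n = 1038, the terms are:
  ⌊1038/17^1⌋ = ⌊1038/17⌋ = 61
  ⌊1038/17^2⌋ = ⌊1038/289⌋ = 3
(the next term ⌊1038/17^3⌋ = 0, terminating the sum). Summing: v_17(1038!) = 61 + 3 = 64.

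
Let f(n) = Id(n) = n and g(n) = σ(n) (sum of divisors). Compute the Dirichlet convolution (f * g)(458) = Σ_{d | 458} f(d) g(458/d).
(Id * σ)(458) = 2295

Divisors of 458: [1, 2, 229, 458]. For each d | 458:
  d = 1: Id(1) · σ(458/1) = 1 · 690 = 690
  d = 2: Id(2) · σ(458/2) = 2 · 230 = 460
  d = 229: Id(229) · σ(458/229) = 229 · 3 = 687
  d = 458: Id(458) · σ(458/458) = 458 · 1 = 458
Summing: (Id * σ)(458) = 690 + 460 + 687 + 458 = 2295.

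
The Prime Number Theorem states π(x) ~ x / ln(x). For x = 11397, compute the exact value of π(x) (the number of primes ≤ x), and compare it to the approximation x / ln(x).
π(11397) = 1375;  x/ln(x) ≈ 1220.09;  relative error ≈ 11.27%.

Directly count primes up to 11397: π(11397) = 1375. The PNT approximation gives 11397/ln(11397) ≈ 11397/9.34111 ≈ 1220.09. Relative error (π(x) − x/ln(x)) / π(x) ≈ 11.27%; the approximation is known to undercount slightly (Li(x) is a better estimate).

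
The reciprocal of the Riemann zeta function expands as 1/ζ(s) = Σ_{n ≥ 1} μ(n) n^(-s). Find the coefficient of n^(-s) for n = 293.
μ(293) = -1

Factor n = 293 = 293. μ(n) = 0 if any exponent ≥ 2 (not squarefree); otherwise μ(n) = (−1)^{ω(n)} where ω(n) is the number of distinct prime factors. Applying: μ(293) = -1.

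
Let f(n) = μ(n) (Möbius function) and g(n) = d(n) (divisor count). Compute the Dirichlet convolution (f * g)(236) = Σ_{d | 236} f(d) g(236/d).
(μ * d)(236) = 1

Divisors of 236: [1, 2, 4, 59, 118, 236]. For each d | 236:
  d = 1: μ(1) · d(236/1) = 1 · 6 = 6
  d = 2: μ(2) · d(236/2) = -1 · 4 = -4
  d = 4: μ(4) · d(236/4) = 0 · 2 = 0
  d = 59: μ(59) · d(236/59) = -1 · 3 = -3
  d = 118: μ(118) · d(236/118) = 1 · 2 = 2
  d = 236: μ(236) · d(236/236) = 0 · 1 = 0
Summing: (μ * d)(236) = 6 + -4 + 0 + -3 + 2 + 0 = 1.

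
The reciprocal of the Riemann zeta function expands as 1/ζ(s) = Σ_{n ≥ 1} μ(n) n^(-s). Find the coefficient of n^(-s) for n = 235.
μ(235) = 1

Factor n = 235 = 5 · 47. μ(n) = 0 if any exponent ≥ 2 (not squarefree); otherwise μ(n) = (−1)^{ω(n)} where ω(n) is the number of distinct prime factors. Applying: μ(235) = 1.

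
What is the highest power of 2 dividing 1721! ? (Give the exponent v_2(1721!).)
v_2(1721!) = 1714

Legendre's formula: v_p(n!) = Σ_{k ≥ 1} ⌊n / p^k⌋. For p = 2, n = 1721, the terms are:
  ⌊1721/2^1⌋ = ⌊1721/2⌋ = 860
  ⌊1721/2^2⌋ = ⌊1721/4⌋ = 430
  ⌊1721/2^3⌋ = ⌊1721/8⌋ = 215
  ⌊1721/2^4⌋ = ⌊1721/16⌋ = 107
  ⌊1721/2^5⌋ = ⌊1721/32⌋ = 53
  ⌊1721/2^6⌋ = ⌊1721/64⌋ = 26
  ⌊1721/2^7⌋ = ⌊1721/128⌋ = 13
  ⌊1721/2^8⌋ = ⌊1721/256⌋ = 6
  ⌊1721/2^9⌋ = ⌊1721/512⌋ = 3
  ⌊1721/2^10⌋ = ⌊1721/1024⌋ = 1
(the next term ⌊1721/2^11⌋ = 0, terminating the sum). Summing: v_2(1721!) = 860 + 430 + 215 + 107 + 53 + 26 + 13 + 6 + 3 + 1 = 1714.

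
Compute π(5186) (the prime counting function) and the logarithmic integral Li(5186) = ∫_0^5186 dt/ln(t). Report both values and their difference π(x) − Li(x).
π(5186) = 690;  Li(5186) ≈ 706.07;  π(x) − Li(x) ≈ -16.07.

Direct count of primes ≤ 5186 gives π(5186) = 690. Numerical evaluation of the logarithmic integral gives Li(5186) ≈ 706.07. The difference π(x) − Li(x) ≈ -16.07 is typically negative for small/moderate x (Li(x) overestimates), though Littlewood's theorem shows this sign changes infinitely often.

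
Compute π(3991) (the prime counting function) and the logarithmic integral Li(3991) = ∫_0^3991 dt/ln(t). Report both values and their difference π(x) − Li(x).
π(3991) = 550;  Li(3991) ≈ 564.28;  π(x) − Li(x) ≈ -14.28.

Direct count of primes ≤ 3991 gives π(3991) = 550. Numerical evaluation of the logarithmic integral gives Li(3991) ≈ 564.28. The difference π(x) − Li(x) ≈ -14.28 is typically negative for small/moderate x (Li(x) overestimates), though Littlewood's theorem shows this sign changes infinitely often.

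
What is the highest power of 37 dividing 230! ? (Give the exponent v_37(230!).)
v_37(230!) = 6

Legendre's formula: v_p(n!) = Σ_{k ≥ 1} ⌊n / p^k⌋. For p = 37, n = 230, the terms are:
  ⌊230/37^1⌋ = ⌊230/37⌋ = 6
(the next term ⌊230/37^2⌋ = 0, terminating the sum). Summing: v_37(230!) = 6 = 6.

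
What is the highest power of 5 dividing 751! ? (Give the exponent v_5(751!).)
v_5(751!) = 187

Legendre's formula: v_p(n!) = Σ_{k ≥ 1} ⌊n / p^k⌋. For p = 5, n = 751, the terms are:
  ⌊751/5^1⌋ = ⌊751/5⌋ = 150
  ⌊751/5^2⌋ = ⌊751/25⌋ = 30
  ⌊751/5^3⌋ = ⌊751/125⌋ = 6
  ⌊751/5^4⌋ = ⌊751/625⌋ = 1
(the next term ⌊751/5^5⌋ = 0, terminating the sum). Summing: v_5(751!) = 150 + 30 + 6 + 1 = 187.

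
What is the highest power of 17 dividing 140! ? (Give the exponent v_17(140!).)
v_17(140!) = 8

Legendre's formula: v_p(n!) = Σ_{k ≥ 1} ⌊n / p^k⌋. For p = 17, n = 140, the terms are:
  ⌊140/17^1⌋ = ⌊140/17⌋ = 8
(the next term ⌊140/17^2⌋ = 0, terminating the sum). Summing: v_17(140!) = 8 = 8.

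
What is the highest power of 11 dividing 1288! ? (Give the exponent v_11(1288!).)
v_11(1288!) = 127

Legendre's formula: v_p(n!) = Σ_{k ≥ 1} ⌊n / p^k⌋. For p = 11, n = 1288, the terms are:
  ⌊1288/11^1⌋ = ⌊1288/11⌋ = 117
  ⌊1288/11^2⌋ = ⌊1288/121⌋ = 10
(the next term ⌊1288/11^3⌋ = 0, terminating the sum). Summing: v_11(1288!) = 117 + 10 = 127.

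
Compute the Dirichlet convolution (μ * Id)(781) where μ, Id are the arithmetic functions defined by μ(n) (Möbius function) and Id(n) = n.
(μ * Id)(781) = 700

Divisors of 781: [1, 11, 71, 781]. For each d | 781:
  d = 1: μ(1) · Id(781/1) = 1 · 781 = 781
  d = 11: μ(11) · Id(781/11) = -1 · 71 = -71
  d = 71: μ(71) · Id(781/71) = -1 · 11 = -11
  d = 781: μ(781) · Id(781/781) = 1 · 1 = 1
Summing: (μ * Id)(781) = 781 + -71 + -11 + 1 = 700.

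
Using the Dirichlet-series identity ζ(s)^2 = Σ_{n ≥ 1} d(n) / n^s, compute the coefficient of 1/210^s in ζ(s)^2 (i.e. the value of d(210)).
d(210) = 16

ζ(s)^2 = (Σ 1/m^s)(Σ 1/k^s). The coefficient of 1/n^s in the product is the number of ordered pairs (m, k) with mk = n, which equals d(n). For n = 210, divisors are [1, 2, 3, 5, 6, 7, 10, 14, 15, 21, 30, 35, 42, 70, 105, 210], so d(210) = 16.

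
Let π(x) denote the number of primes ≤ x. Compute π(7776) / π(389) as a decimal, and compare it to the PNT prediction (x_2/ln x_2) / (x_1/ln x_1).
π(7776)/π(389) = 985/77 ≈ 12.7922;  PNT prediction ≈ 13.3065.

π(389) = 77 and π(7776) = 985, so π(7776)/π(389) ≈ 12.7922. The PNT-predicted ratio is (7776/ln(7776)) / (389/ln(389)) ≈ 13.3065. The two agree to within a few percent, as expected.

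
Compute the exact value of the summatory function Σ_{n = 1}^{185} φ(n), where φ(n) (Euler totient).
Σ_{n ≤ 185} φ(n) = 10484

Compute φ(n) for each 1 ≤ n ≤ 185: φ(1) = 1, φ(2) = 1, φ(3) = 2, φ(4) = 2, φ(5) = 4, φ(6) = 2, φ(7) = 6, φ(8) = 4, φ(9) = 6, φ(10) = 4, φ(11) = 10, φ(12) = 4, φ(13) = 12, φ(14) = 6, φ(15) = 8, φ(16) = 8, φ(17) = 16, φ(18) = 6, φ(19) = 18, φ(20) = 8, φ(21) = 12, φ(22) = 10, φ(23) = 22, φ(24) = 8, φ(25) = 20, φ(26) = 12, φ(27) = 18, φ(28) = 12, φ(29) = 28, φ(30) = 8, φ(31) = 30, φ(32) = 16, φ(33) = 20, φ(34) = 16, φ(35) = 24, φ(36) = 12, φ(37) = 36, φ(38) = 18, φ(39) = 24, φ(40) = 16, φ(41) = 40, φ(42) = 12, φ(43) = 42, φ(44) = 20, φ(45) = 24, φ(46) = 22, φ(47) = 46, φ(48) = 16, φ(49) = 42, φ(50) = 20, φ(51) = 32, φ(52) = 24, φ(53) = 52, φ(54) = 18, φ(55) = 40, φ(56) = 24, φ(57) = 36, φ(58) = 28, φ(59) = 58, φ(60) = 16, φ(61) = 60, φ(62) = 30, φ(63) = 36, φ(64) = 32, φ(65) = 48, φ(66) = 20, φ(67) = 66, φ(68) = 32, φ(69) = 44, φ(70) = 24, φ(71) = 70, φ(72) = 24, φ(73) = 72, φ(74) = 36, φ(75) = 40, φ(76) = 36, φ(77) = 60, φ(78) = 24, φ(79) = 78, φ(80) = 32, φ(81) = 54, φ(82) = 40, φ(83) = 82, φ(84) = 24, φ(85) = 64, φ(86) = 42, φ(87) = 56, φ(88) = 40, φ(89) = 88, φ(90) = 24, φ(91) = 72, φ(92) = 44, φ(93) = 60, φ(94) = 46, φ(95) = 72, φ(96) = 32, φ(97) = 96, φ(98) = 42, φ(99) = 60, φ(100) = 40, φ(101) = 100, φ(102) = 32, φ(103) = 102, φ(104) = 48, φ(105) = 48, φ(106) = 52, φ(107) = 106, φ(108) = 36, φ(109) = 108, φ(110) = 40, φ(111) = 72, φ(112) = 48, φ(113) = 112, φ(114) = 36, φ(115) = 88, φ(116) = 56, φ(117) = 72, φ(118) = 58, φ(119) = 96, φ(120) = 32, φ(121) = 110, φ(122) = 60, φ(123) = 80, φ(124) = 60, φ(125) = 100, φ(126) = 36, φ(127) = 126, φ(128) = 64, φ(129) = 84, φ(130) = 48, φ(131) = 130, φ(132) = 40, φ(133) = 108, φ(134) = 66, φ(135) = 72, φ(136) = 64, φ(137) = 136, φ(138) = 44, φ(139) = 138, φ(140) = 48, φ(141) = 92, φ(142) = 70, φ(143) = 120, φ(144) = 48, φ(145) = 112, φ(146) = 72, φ(147) = 84, φ(148) = 72, φ(149) = 148, φ(150) = 40, φ(151) = 150, φ(152) = 72, φ(153) = 96, φ(154) = 60, φ(155) = 120, φ(156) = 48, φ(157) = 156, φ(158) = 78, φ(159) = 104, φ(160) = 64, φ(161) = 132, φ(162) = 54, φ(163) = 162, φ(164) = 80, φ(165) = 80, φ(166) = 82, φ(167) = 166, φ(168) = 48, φ(169) = 156, φ(170) = 64, φ(171) = 108, φ(172) = 84, φ(173) = 172, φ(174) = 56, φ(175) = 120, φ(176) = 80, φ(177) = 116, φ(178) = 88, φ(179) = 178, φ(180) = 48, φ(181) = 180, φ(182) = 72, φ(183) = 120, φ(184) = 88, φ(185) = 144. Summing all 185 values: 10484. (Average order: Σ_{n ≤ x} φ(n) ~ (3/π²) x². For x = 185, (3/π²)·185² ≈ 10403.15.)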